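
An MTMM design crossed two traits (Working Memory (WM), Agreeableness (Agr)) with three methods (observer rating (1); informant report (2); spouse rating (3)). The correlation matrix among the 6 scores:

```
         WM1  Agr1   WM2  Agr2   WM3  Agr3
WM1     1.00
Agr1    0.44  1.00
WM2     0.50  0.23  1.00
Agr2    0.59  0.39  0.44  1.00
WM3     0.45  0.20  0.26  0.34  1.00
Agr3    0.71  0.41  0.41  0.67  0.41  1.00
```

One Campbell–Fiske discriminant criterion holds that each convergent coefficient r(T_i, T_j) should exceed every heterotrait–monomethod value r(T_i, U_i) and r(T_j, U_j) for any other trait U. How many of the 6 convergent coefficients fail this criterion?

3

Each convergent coefficient versus the relevant comparison correlations:
WM (methods 1·2): 0.50 vs {0.44, 0.44} → pass.
WM (methods 1·3): 0.45 vs {0.44, 0.41} → pass.
WM (methods 2·3): 0.26 vs {0.44, 0.41} → fail.
Agr (methods 1·2): 0.39 vs {0.44, 0.44} → fail.
Agr (methods 1·3): 0.41 vs {0.44, 0.41} → fail.
Agr (methods 2·3): 0.67 vs {0.44, 0.41} → pass.
3 of 6 fail.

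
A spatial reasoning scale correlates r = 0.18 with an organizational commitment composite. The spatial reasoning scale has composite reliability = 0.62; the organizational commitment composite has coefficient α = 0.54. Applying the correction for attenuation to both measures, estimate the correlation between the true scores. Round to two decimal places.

0.31

r_true = r_obs / √(r_xx · r_yy) = 0.18 / √(0.62 × 0.54) = 0.18 / √0.3348 = 0.18 / 0.5786 ≈ 0.31.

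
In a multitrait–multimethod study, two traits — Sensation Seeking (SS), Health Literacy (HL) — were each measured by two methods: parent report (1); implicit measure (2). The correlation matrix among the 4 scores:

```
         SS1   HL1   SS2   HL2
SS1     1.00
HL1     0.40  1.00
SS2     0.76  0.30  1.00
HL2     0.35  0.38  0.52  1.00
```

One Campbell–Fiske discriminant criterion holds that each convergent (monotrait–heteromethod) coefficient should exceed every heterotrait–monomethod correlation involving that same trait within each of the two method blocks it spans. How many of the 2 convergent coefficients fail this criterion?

Convergent coefficients and their comparison sets:
SS (methods 1·2): 0.76 vs {0.40, 0.52} → pass.
HL (methods 1·2): 0.38 vs {0.40, 0.52} → fail.
1 of 2 fail.

1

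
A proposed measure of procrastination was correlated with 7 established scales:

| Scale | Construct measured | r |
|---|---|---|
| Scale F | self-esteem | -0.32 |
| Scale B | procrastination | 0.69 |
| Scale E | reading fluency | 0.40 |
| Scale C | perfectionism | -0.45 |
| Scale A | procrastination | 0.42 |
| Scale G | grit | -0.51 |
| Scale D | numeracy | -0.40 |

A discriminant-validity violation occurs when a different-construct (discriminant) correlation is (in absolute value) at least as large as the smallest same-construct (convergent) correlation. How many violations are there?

Convergent (same construct = procrastination): Scale B, Scale A.
Smallest convergent = 0.42. Discriminant |r|: 0.32, 0.40, 0.45, 0.51, 0.40; count ≥ 0.42 → 2.

2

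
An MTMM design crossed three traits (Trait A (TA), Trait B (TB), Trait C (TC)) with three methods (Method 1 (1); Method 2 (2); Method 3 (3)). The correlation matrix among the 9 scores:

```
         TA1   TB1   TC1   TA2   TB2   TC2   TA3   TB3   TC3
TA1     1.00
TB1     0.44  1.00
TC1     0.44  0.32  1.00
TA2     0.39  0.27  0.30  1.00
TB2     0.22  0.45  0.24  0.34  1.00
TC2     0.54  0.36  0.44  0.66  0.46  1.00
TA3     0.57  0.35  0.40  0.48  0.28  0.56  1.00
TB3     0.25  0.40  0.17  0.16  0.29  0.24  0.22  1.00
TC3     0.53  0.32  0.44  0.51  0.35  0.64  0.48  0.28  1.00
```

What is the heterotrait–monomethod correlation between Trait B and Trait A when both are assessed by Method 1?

0.44

Different traits, same method: r(TB1, TA1) = 0.44.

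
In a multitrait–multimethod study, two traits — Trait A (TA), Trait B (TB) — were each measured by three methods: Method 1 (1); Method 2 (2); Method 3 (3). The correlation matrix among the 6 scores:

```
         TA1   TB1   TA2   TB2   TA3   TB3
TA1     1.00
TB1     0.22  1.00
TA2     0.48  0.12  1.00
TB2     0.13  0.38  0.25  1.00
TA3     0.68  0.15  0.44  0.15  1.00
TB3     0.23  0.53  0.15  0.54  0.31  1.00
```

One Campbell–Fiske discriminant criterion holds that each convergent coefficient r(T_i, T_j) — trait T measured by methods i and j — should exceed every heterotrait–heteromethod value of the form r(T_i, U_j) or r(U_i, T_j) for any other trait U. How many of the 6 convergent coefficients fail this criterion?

Checking each validity diagonal entry against its comparison values:
TA (methods 1·2): 0.48 vs {0.13, 0.12} → pass.
TA (methods 1·3): 0.68 vs {0.23, 0.15} → pass.
TA (methods 2·3): 0.44 vs {0.15, 0.15} → pass.
TB (methods 1·2): 0.38 vs {0.12, 0.13} → pass.
TB (methods 1·3): 0.53 vs {0.15, 0.23} → pass.
TB (methods 2·3): 0.54 vs {0.15, 0.15} → pass.
0 of 6 fail.

0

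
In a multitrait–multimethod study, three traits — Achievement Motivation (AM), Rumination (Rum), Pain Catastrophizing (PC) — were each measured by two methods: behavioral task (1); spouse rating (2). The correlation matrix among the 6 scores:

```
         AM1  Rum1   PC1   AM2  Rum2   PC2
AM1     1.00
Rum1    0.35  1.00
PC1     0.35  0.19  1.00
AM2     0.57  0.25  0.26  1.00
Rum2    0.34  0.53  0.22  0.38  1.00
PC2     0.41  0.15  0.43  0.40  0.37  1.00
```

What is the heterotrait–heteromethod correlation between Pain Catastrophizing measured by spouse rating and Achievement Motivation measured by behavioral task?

0.41

Different traits and methods: r(PC2, AM1) = 0.41.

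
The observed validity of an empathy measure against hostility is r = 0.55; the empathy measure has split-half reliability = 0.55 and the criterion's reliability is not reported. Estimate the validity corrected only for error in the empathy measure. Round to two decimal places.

0.74

Single correction: r_c = r_obs / √r_xx = 0.55 / √0.55 = 0.55 / 0.7416 ≈ 0.74.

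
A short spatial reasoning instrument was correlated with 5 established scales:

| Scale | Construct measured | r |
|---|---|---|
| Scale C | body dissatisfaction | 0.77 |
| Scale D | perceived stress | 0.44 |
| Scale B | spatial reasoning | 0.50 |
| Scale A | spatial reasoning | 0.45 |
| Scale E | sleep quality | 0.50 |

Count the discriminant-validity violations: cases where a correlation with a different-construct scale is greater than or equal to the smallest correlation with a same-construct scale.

2

Convergent (same construct = spatial reasoning): Scale B, Scale A.
Smallest convergent = 0.45. Discriminant values: 0.77, 0.44, 0.50; count ≥ 0.45 → 2.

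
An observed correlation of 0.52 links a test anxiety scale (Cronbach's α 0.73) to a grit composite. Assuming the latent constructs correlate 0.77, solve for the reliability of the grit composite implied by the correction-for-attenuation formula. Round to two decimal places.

r_true = r_obs / √(r_xx · r_yy) ⇒ 0.77 = 0.52 / √(0.73 · r_yy).
√(0.73 · r_yy) = 0.52 / 0.77 = 0.6753; 0.73 · r_yy = 0.4560; r_yy = 0.4560 / 0.73 ≈ 0.62.

0.62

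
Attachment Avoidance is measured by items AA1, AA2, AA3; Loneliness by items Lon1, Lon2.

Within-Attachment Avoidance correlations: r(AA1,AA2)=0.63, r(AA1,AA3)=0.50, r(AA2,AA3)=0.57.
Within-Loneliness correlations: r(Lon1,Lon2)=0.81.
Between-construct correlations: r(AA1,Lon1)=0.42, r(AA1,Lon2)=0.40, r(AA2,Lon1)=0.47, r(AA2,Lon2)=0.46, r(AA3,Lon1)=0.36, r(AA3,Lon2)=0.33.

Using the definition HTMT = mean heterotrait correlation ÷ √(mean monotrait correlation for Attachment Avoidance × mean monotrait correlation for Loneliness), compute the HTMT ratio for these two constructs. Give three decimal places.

0.600

Mean between = 2.44/6 = 0.4067.
Mean within-AA = 1.70/3 = 0.5667; mean within-Lon = 0.81/1 = 0.8100.
Geometric mean = √(0.5667 × 0.8100) = 0.6775.
HTMT = 0.4067 / 0.6775 = 0.600.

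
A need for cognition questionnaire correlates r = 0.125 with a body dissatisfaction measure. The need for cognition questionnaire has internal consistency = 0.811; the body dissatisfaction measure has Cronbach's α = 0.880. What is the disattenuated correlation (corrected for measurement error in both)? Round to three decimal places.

0.148

r_true = r_obs / √(r_xx · r_yy) = 0.125 / √(0.811 × 0.880) = 0.125 / √0.713680 = 0.125 / 0.8448 ≈ 0.148.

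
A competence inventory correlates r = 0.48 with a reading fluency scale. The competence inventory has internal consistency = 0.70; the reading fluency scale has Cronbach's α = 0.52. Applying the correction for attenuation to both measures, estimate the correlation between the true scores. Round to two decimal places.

r_true = r_obs / √(r_xx · r_yy) = 0.48 / √(0.70 × 0.52) = 0.48 / √0.3640 = 0.48 / 0.6033 ≈ 0.80.

0.80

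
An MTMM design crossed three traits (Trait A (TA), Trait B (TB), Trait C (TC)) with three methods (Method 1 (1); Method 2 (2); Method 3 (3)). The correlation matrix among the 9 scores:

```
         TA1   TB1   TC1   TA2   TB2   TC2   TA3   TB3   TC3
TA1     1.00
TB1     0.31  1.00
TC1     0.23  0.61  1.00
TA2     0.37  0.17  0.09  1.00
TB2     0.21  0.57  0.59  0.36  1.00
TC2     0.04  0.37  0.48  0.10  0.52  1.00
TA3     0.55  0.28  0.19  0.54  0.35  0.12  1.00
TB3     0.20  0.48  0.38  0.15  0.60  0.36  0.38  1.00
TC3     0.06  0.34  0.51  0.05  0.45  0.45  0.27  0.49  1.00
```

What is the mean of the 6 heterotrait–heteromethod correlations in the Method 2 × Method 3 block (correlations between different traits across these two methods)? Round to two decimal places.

0.25

HTHM values (method 2 × method 3): 0.15, 0.05, 0.35, 0.45, 0.12, 0.36; mean = 1.48/6 = 0.25.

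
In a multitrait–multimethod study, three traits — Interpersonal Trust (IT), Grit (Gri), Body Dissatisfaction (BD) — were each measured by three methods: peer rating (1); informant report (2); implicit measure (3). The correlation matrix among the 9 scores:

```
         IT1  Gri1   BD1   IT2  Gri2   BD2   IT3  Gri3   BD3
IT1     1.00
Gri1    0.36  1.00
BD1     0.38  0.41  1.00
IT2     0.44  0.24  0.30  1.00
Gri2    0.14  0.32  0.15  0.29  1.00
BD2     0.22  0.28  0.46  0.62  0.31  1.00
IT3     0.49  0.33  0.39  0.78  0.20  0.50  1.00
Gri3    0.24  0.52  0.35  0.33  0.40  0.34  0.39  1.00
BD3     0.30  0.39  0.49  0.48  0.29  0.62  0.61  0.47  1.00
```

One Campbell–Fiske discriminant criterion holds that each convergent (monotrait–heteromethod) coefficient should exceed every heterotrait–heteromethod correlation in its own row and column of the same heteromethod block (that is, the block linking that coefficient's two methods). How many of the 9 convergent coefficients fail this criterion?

0

Checking each validity diagonal entry against its comparison values:
IT (methods 1·2): 0.44 vs {0.14, 0.24, 0.22, 0.30} → pass.
IT (methods 1·3): 0.49 vs {0.24, 0.33, 0.30, 0.39} → pass.
IT (methods 2·3): 0.78 vs {0.33, 0.20, 0.48, 0.50} → pass.
Gri (methods 1·2): 0.32 vs {0.24, 0.14, 0.28, 0.15} → pass.
Gri (methods 1·3): 0.52 vs {0.33, 0.24, 0.39, 0.35} → pass.
Gri (methods 2·3): 0.40 vs {0.20, 0.33, 0.29, 0.34} → pass.
BD (methods 1·2): 0.46 vs {0.30, 0.22, 0.15, 0.28} → pass.
BD (methods 1·3): 0.49 vs {0.39, 0.30, 0.35, 0.39} → pass.
BD (methods 2·3): 0.62 vs {0.50, 0.48, 0.34, 0.29} → pass.
0 of 9 fail.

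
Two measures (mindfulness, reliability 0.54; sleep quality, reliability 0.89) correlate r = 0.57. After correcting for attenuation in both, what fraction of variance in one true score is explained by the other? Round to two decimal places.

Disattenuated r = 0.57 / √(0.54 × 0.89) = 0.57 / 0.6933 = 0.8222.
Shared true-score variance = 0.8222² = 0.6760 ≈ 0.68.

0.68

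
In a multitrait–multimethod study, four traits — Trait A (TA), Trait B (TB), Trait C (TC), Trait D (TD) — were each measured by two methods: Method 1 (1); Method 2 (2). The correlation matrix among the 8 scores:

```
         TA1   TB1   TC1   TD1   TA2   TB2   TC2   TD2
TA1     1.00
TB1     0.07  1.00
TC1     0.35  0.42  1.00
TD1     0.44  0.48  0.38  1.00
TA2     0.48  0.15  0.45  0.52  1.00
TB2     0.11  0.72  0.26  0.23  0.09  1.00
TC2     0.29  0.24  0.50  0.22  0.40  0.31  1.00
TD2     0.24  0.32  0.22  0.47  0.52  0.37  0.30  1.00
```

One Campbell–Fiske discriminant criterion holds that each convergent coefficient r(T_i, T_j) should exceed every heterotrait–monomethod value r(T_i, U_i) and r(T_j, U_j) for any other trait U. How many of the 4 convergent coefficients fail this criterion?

Convergent coefficients and their comparison sets:
TA (methods 1·2): 0.48 vs {0.07, 0.09, 0.35, 0.40, 0.44, 0.52} → fail.
TB (methods 1·2): 0.72 vs {0.07, 0.09, 0.42, 0.31, 0.48, 0.37} → pass.
TC (methods 1·2): 0.50 vs {0.35, 0.40, 0.42, 0.31, 0.38, 0.30} → pass.
TD (methods 1·2): 0.47 vs {0.44, 0.52, 0.48, 0.37, 0.38, 0.30} → fail.
2 of 4 fail.

2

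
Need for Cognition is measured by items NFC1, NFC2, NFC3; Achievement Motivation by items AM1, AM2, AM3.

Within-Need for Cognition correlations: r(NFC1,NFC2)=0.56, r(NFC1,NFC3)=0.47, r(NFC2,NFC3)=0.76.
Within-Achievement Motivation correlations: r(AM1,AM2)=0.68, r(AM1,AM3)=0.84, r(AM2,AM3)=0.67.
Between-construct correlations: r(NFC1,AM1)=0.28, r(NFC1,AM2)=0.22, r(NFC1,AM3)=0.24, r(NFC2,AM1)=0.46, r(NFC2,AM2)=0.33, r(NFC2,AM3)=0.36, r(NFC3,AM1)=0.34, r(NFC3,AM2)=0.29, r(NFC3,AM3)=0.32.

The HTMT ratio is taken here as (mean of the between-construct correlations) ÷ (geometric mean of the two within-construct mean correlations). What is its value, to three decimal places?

0.478

Mean between = 2.84/9 = 0.3156.
Mean within-NFC = 1.79/3 = 0.5967; mean within-AM = 2.19/3 = 0.7300.
Geometric mean = √(0.5967 × 0.7300) = 0.6600.
HTMT = 0.3156 / 0.6600 = 0.478.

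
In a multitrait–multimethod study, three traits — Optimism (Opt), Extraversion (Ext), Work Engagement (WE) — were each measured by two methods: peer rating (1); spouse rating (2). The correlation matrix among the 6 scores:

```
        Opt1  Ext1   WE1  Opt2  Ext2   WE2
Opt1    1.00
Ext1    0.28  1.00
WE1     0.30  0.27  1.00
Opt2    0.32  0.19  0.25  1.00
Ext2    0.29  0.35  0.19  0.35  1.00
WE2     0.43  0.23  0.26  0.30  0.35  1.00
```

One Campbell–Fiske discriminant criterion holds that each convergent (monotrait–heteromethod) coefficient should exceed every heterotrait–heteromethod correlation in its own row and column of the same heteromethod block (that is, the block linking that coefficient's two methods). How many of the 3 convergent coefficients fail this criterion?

Convergent coefficients and their comparison sets:
Opt (methods 1·2): 0.32 vs {0.29, 0.19, 0.43, 0.25} → fail.
Ext (methods 1·2): 0.35 vs {0.19, 0.29, 0.23, 0.19} → pass.
WE (methods 1·2): 0.26 vs {0.25, 0.43, 0.19, 0.23} → fail.
2 of 3 fail.

2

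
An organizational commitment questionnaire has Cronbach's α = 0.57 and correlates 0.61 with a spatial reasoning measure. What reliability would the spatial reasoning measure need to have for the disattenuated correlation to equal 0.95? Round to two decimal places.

0.72

r_true = r_obs / √(r_xx · r_yy) ⇒ 0.95 = 0.61 / √(0.57 · r_yy).
√(0.57 · r_yy) = 0.61 / 0.95 = 0.6421; 0.57 · r_yy = 0.4123; r_yy = 0.4123 / 0.57 ≈ 0.72.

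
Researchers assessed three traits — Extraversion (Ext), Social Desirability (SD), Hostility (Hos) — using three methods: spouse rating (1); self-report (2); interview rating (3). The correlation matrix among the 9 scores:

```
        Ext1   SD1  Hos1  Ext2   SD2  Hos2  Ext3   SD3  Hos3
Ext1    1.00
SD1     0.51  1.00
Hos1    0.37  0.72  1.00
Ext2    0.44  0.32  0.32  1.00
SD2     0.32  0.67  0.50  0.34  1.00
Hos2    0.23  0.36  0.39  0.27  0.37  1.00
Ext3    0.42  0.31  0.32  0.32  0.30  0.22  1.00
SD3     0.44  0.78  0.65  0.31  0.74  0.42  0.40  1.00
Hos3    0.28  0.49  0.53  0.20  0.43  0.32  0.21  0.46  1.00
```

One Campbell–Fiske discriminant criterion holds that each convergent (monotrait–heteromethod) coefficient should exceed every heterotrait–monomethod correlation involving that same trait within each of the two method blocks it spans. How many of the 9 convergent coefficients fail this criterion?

Convergent coefficients and their comparison sets:
Ext (methods 1·2): 0.44 vs {0.51, 0.34, 0.37, 0.27} → fail.
Ext (methods 1·3): 0.42 vs {0.51, 0.40, 0.37, 0.21} → fail.
Ext (methods 2·3): 0.32 vs {0.34, 0.40, 0.27, 0.21} → fail.
SD (methods 1·2): 0.67 vs {0.51, 0.34, 0.72, 0.37} → fail.
SD (methods 1·3): 0.78 vs {0.51, 0.40, 0.72, 0.46} → pass.
SD (methods 2·3): 0.74 vs {0.34, 0.40, 0.37, 0.46} → pass.
Hos (methods 1·2): 0.39 vs {0.37, 0.27, 0.72, 0.37} → fail.
Hos (methods 1·3): 0.53 vs {0.37, 0.21, 0.72, 0.46} → fail.
Hos (methods 2·3): 0.32 vs {0.27, 0.21, 0.37, 0.46} → fail.
7 of 9 fail.

7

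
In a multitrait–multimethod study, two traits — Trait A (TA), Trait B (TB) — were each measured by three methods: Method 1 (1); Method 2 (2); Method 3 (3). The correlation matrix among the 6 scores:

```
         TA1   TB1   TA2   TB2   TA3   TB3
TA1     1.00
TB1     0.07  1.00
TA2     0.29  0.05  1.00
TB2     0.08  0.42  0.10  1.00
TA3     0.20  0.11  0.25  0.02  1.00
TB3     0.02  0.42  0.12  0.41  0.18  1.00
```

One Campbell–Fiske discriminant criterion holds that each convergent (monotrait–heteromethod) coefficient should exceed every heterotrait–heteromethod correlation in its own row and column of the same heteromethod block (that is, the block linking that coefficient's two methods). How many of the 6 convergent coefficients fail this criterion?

0

Checking each validity diagonal entry against its comparison values:
TA (methods 1·2): 0.29 vs {0.08, 0.05} → pass.
TA (methods 1·3): 0.20 vs {0.02, 0.11} → pass.
TA (methods 2·3): 0.25 vs {0.12, 0.02} → pass.
TB (methods 1·2): 0.42 vs {0.05, 0.08} → pass.
TB (methods 1·3): 0.42 vs {0.11, 0.02} → pass.
TB (methods 2·3): 0.41 vs {0.02, 0.12} → pass.
0 of 6 fail.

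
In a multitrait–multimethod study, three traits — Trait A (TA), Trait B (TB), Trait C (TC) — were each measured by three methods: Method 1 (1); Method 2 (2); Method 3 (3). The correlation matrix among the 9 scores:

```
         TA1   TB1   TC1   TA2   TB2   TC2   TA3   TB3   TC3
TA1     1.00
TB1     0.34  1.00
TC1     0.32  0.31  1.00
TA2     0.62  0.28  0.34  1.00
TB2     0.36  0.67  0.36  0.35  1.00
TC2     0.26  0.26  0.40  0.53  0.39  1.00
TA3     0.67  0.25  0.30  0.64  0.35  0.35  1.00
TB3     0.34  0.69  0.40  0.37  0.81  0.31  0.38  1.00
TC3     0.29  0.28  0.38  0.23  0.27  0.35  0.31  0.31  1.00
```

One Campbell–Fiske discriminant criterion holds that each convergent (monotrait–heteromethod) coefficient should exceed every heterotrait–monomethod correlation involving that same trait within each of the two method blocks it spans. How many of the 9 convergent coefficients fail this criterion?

Convergent coefficients and their comparison sets:
TA (methods 1·2): 0.62 vs {0.34, 0.35, 0.32, 0.53} → pass.
TA (methods 1·3): 0.67 vs {0.34, 0.38, 0.32, 0.31} → pass.
TA (methods 2·3): 0.64 vs {0.35, 0.38, 0.53, 0.31} → pass.
TB (methods 1·2): 0.67 vs {0.34, 0.35, 0.31, 0.39} → pass.
TB (methods 1·3): 0.69 vs {0.34, 0.38, 0.31, 0.31} → pass.
TB (methods 2·3): 0.81 vs {0.35, 0.38, 0.39, 0.31} → pass.
TC (methods 1·2): 0.40 vs {0.32, 0.53, 0.31, 0.39} → fail.
TC (methods 1·3): 0.38 vs {0.32, 0.31, 0.31, 0.31} → pass.
TC (methods 2·3): 0.35 vs {0.53, 0.31, 0.39, 0.31} → fail.
2 of 9 fail.

2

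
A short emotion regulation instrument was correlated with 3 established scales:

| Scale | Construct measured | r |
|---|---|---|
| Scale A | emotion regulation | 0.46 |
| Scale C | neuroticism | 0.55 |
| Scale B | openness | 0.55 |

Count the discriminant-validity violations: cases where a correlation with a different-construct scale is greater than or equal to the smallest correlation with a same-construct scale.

2

Convergent (same construct = emotion regulation): Scale A.
Smallest convergent = 0.46. Discriminant values: 0.55, 0.55; count ≥ 0.46 → 2.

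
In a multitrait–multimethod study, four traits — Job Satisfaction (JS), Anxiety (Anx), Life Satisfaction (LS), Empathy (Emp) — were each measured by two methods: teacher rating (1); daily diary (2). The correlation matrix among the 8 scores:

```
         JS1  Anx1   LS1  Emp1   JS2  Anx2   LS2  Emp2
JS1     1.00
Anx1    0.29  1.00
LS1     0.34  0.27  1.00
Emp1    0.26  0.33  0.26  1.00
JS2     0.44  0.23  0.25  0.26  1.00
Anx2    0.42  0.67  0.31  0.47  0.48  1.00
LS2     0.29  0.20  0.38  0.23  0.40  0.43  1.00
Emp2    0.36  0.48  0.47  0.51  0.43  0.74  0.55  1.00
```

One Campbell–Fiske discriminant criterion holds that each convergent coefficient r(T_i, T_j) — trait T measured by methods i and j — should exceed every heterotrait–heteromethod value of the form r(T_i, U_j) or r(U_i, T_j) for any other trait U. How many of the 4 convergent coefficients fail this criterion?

Each convergent coefficient versus the relevant comparison correlations:
JS (methods 1·2): 0.44 vs {0.42, 0.23, 0.29, 0.25, 0.36, 0.26} → pass.
Anx (methods 1·2): 0.67 vs {0.23, 0.42, 0.20, 0.31, 0.48, 0.47} → pass.
LS (methods 1·2): 0.38 vs {0.25, 0.29, 0.31, 0.20, 0.47, 0.23} → fail.
Emp (methods 1·2): 0.51 vs {0.26, 0.36, 0.47, 0.48, 0.23, 0.47} → pass.
1 of 4 fail.

1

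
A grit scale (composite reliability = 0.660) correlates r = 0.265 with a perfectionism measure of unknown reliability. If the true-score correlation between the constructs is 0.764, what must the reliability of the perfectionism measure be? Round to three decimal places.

0.182

r_true = r_obs / √(r_xx · r_yy) ⇒ 0.764 = 0.265 / √(0.660 · r_yy).
√(0.660 · r_yy) = 0.265 / 0.764 = 0.3469; 0.660 · r_yy = 0.1203; r_yy = 0.1203 / 0.660 ≈ 0.182.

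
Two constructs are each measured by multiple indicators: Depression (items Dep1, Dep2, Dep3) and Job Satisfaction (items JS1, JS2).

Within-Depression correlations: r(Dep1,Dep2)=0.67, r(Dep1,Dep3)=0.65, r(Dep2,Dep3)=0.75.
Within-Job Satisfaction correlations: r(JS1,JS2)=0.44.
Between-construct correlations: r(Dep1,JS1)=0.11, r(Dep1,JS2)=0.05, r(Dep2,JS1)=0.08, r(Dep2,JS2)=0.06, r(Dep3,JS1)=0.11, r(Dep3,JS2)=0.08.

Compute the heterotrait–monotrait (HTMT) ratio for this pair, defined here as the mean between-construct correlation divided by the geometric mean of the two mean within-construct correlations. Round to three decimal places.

0.148

Mean heterotrait r = 0.49/6 = 0.0817.
Mean within-Dep = 2.07/3 = 0.6900; mean within-JS = 0.44/1 = 0.4400.
Geometric mean = √(0.6900 × 0.4400) = 0.5510.
HTMT = 0.0817 / 0.5510 = 0.148.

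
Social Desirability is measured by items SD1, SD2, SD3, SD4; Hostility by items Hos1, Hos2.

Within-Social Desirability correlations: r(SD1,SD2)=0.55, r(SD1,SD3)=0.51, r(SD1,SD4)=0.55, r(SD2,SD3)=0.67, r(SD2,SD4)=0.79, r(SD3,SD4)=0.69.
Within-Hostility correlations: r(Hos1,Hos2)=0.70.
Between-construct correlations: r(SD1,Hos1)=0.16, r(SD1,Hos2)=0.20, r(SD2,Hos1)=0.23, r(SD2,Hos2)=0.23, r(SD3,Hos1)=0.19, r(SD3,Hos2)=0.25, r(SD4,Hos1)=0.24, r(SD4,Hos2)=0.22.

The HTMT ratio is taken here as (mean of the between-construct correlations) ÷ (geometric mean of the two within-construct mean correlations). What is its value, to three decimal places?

0.325

Mean between = 1.72/8 = 0.2150.
Mean within-SD = 3.76/6 = 0.6267; mean within-Hos = 0.70/1 = 0.7000.
Geometric mean = √(0.6267 × 0.7000) = 0.6623.
HTMT = 0.2150 / 0.6623 = 0.325.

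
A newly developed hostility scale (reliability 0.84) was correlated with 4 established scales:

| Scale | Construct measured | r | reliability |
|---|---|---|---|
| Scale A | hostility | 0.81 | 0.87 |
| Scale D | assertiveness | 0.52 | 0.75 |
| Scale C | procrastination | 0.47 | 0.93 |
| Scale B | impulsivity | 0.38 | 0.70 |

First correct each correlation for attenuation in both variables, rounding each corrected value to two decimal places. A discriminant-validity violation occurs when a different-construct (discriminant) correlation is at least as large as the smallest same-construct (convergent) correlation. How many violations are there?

Disattenuated r (r / √(r_scale · r_new)):
  Scale A (conv): 0.81 / √(0.87·0.84) = 0.95
  Scale D (disc): 0.52 / √(0.75·0.84) = 0.66
  Scale C (disc): 0.47 / √(0.93·0.84) = 0.53
  Scale B (disc): 0.38 / √(0.70·0.84) = 0.50
Smallest convergent = 0.95. Discriminant values: 0.66, 0.53, 0.50; count ≥ 0.95 → 0.

0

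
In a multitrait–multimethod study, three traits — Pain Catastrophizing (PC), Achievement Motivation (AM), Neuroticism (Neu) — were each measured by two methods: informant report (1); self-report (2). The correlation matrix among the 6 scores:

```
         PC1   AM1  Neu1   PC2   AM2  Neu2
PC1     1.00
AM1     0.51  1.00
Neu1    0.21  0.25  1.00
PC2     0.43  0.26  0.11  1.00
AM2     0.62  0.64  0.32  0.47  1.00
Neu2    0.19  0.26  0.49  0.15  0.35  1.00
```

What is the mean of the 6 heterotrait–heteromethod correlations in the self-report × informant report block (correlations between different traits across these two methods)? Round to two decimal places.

HTHM values (method 2 × method 1): 0.26, 0.11, 0.62, 0.32, 0.19, 0.26; mean = 1.76/6 = 0.29.

0.29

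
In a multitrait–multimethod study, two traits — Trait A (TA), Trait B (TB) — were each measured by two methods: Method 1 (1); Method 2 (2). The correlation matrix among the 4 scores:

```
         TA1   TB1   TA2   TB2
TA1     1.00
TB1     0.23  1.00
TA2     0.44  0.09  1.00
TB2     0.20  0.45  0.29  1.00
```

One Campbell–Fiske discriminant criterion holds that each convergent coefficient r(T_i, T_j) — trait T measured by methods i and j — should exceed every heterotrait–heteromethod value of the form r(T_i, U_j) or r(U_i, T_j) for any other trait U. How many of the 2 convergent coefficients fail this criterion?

Checking each validity diagonal entry against its comparison values:
TA (methods 1·2): 0.44 vs {0.20, 0.09} → pass.
TB (methods 1·2): 0.45 vs {0.09, 0.20} → pass.
0 of 2 fail.

0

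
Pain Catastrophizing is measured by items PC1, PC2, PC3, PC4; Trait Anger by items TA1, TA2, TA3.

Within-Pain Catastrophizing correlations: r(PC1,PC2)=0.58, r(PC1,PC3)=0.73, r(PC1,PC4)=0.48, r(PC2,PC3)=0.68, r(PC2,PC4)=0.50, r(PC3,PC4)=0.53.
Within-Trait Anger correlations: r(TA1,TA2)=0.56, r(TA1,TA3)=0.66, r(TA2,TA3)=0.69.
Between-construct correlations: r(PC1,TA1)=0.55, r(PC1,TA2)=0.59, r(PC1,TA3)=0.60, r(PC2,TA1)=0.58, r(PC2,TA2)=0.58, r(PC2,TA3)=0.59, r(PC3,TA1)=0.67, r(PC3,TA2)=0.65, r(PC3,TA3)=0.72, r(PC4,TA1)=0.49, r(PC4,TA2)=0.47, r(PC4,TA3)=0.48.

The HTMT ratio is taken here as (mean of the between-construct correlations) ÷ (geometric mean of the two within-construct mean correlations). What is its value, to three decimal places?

Mean between = 6.97/12 = 0.5808.
Mean within-PC = 3.50/6 = 0.5833; mean within-TA = 1.91/3 = 0.6367.
Geometric mean = √(0.5833 × 0.6367) = 0.6094.
HTMT = 0.5808 / 0.6094 = 0.953.

0.953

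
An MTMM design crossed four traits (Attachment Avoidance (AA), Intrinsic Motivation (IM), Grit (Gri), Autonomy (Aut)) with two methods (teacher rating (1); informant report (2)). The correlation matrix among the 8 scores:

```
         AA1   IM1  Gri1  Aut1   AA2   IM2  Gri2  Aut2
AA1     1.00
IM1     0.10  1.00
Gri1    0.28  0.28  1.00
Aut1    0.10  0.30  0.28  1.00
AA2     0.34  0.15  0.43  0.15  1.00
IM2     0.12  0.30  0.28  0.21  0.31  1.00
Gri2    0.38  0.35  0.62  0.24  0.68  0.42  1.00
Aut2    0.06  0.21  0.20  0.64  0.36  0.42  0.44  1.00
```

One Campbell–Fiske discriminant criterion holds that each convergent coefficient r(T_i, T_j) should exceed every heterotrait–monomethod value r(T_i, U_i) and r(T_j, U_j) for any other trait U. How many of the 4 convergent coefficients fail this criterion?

3

Convergent coefficients and their comparison sets:
AA (methods 1·2): 0.34 vs {0.10, 0.31, 0.28, 0.68, 0.10, 0.36} → fail.
IM (methods 1·2): 0.30 vs {0.10, 0.31, 0.28, 0.42, 0.30, 0.42} → fail.
Gri (methods 1·2): 0.62 vs {0.28, 0.68, 0.28, 0.42, 0.28, 0.44} → fail.
Aut (methods 1·2): 0.64 vs {0.10, 0.36, 0.30, 0.42, 0.28, 0.44} → pass.
3 of 4 fail.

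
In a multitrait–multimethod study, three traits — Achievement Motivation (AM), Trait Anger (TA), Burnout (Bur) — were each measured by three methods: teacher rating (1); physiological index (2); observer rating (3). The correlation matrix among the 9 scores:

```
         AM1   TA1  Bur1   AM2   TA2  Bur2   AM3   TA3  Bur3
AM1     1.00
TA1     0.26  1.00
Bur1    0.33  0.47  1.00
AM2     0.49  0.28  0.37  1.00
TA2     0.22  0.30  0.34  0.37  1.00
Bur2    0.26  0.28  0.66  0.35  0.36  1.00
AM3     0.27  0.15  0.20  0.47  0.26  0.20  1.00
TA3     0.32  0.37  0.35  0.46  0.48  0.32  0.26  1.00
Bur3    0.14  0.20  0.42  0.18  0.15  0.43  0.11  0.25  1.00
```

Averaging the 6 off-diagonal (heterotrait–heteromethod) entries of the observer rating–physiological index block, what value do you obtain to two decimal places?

HTHM values (method 3 × method 2): 0.26, 0.20, 0.46, 0.32, 0.18, 0.15; mean = 1.57/6 = 0.26.

0.26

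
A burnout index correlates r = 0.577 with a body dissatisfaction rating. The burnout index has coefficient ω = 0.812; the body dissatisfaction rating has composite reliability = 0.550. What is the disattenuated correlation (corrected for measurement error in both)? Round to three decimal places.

r_true = r_obs / √(r_xx · r_yy) = 0.577 / √(0.812 × 0.550) = 0.577 / √0.446600 = 0.577 / 0.6683 ≈ 0.863.

0.863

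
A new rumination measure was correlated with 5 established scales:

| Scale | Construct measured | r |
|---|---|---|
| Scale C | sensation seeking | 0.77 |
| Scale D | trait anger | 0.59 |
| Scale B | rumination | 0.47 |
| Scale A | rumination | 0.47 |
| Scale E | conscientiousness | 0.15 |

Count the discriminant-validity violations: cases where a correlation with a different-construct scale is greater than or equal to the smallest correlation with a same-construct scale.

2

Convergent (same construct = rumination): Scale B, Scale A.
Smallest convergent = 0.47. Discriminant values: 0.77, 0.59, 0.15; count ≥ 0.47 → 2.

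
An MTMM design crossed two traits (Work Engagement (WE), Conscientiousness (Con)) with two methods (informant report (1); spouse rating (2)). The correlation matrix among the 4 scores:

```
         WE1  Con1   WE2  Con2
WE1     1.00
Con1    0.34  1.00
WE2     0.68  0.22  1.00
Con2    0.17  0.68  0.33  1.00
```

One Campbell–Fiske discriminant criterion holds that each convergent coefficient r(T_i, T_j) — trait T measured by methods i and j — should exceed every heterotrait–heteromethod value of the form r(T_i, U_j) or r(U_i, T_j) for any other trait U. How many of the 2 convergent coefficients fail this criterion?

Convergent coefficients and their comparison sets:
WE (methods 1·2): 0.68 vs {0.17, 0.22} → pass.
Con (methods 1·2): 0.68 vs {0.22, 0.17} → pass.
0 of 2 fail.

0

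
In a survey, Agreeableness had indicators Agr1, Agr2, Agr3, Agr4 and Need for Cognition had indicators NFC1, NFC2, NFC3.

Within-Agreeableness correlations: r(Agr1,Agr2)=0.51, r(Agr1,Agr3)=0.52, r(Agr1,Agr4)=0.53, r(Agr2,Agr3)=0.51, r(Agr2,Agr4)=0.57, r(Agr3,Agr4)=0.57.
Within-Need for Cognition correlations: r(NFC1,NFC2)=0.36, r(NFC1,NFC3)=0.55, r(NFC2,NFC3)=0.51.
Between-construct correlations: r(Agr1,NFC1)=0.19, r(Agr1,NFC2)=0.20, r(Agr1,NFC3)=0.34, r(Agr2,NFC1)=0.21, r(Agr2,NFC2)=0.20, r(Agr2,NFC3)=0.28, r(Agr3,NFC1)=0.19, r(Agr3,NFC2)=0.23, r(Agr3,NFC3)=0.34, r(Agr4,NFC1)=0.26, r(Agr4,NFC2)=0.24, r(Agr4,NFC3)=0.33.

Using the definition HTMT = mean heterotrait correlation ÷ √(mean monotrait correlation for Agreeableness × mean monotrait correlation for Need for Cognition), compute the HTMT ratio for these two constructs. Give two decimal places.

0.50

Between-construct mean = 3.01/12 = 0.2508.
Mean within-Agr = 3.21/6 = 0.5350; mean within-NFC = 1.42/3 = 0.4733.
Geometric mean = √(0.5350 × 0.4733) = 0.5032.
HTMT = 0.2508 / 0.5032 = 0.50.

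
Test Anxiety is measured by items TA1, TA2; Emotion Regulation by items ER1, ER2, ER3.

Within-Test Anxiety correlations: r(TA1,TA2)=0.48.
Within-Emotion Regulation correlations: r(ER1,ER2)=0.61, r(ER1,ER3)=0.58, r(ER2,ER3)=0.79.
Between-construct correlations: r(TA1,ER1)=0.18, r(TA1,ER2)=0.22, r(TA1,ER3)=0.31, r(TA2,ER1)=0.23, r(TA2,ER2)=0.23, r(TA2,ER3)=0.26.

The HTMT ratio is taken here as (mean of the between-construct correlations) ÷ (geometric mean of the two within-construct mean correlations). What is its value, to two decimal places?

Mean between = 1.43/6 = 0.2383.
Mean within-TA = 0.48/1 = 0.4800; mean within-ER = 1.98/3 = 0.6600.
Geometric mean = √(0.4800 × 0.6600) = 0.5628.
HTMT = 0.2383 / 0.5628 = 0.42.

0.42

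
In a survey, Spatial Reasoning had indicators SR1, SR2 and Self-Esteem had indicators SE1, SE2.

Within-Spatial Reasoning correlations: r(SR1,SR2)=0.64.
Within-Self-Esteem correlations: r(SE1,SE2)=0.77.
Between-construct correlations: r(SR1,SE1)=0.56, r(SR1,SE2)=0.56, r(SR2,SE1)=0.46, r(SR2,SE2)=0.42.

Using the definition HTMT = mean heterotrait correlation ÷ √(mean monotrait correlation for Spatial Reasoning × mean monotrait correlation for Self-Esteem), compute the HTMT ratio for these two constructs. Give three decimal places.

0.712

Between-construct mean = 2.00/4 = 0.5000.
Mean within-SR = 0.64/1 = 0.6400; mean within-SE = 0.77/1 = 0.7700.
Geometric mean = √(0.6400 × 0.7700) = 0.7020.
HTMT = 0.5000 / 0.7020 = 0.712.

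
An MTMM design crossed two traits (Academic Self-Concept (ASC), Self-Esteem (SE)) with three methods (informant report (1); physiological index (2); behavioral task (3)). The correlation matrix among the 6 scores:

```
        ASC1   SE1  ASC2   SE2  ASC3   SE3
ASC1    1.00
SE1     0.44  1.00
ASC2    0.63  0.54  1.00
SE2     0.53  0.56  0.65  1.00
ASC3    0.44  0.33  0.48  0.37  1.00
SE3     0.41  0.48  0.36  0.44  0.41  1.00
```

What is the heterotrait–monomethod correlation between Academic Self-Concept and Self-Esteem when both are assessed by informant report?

0.44

Different traits, same method: r(ASC1, SE1) = 0.44.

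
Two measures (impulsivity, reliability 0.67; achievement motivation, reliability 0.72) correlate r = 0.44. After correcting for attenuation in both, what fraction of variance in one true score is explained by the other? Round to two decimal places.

Disattenuated r = 0.44 / √(0.67 × 0.72) = 0.44 / 0.6946 = 0.6335.
Shared true-score variance = 0.6335² = 0.4013 ≈ 0.40.

0.40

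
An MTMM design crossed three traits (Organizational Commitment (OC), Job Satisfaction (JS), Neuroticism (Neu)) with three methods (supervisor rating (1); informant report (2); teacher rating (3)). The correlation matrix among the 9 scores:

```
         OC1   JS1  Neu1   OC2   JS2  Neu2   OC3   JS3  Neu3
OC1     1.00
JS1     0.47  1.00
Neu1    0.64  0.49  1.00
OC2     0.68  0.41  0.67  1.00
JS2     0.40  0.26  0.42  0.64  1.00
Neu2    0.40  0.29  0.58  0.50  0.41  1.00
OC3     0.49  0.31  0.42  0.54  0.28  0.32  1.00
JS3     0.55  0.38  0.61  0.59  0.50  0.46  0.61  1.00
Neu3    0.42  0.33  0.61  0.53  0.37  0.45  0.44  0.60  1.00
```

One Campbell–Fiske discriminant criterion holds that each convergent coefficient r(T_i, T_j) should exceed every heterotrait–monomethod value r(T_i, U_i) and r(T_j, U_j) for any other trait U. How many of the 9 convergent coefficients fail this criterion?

Convergent coefficients and their comparison sets:
OC (methods 1·2): 0.68 vs {0.47, 0.64, 0.64, 0.50} → pass.
OC (methods 1·3): 0.49 vs {0.47, 0.61, 0.64, 0.44} → fail.
OC (methods 2·3): 0.54 vs {0.64, 0.61, 0.50, 0.44} → fail.
JS (methods 1·2): 0.26 vs {0.47, 0.64, 0.49, 0.41} → fail.
JS (methods 1·3): 0.38 vs {0.47, 0.61, 0.49, 0.60} → fail.
JS (methods 2·3): 0.50 vs {0.64, 0.61, 0.41, 0.60} → fail.
Neu (methods 1·2): 0.58 vs {0.64, 0.50, 0.49, 0.41} → fail.
Neu (methods 1·3): 0.61 vs {0.64, 0.44, 0.49, 0.60} → fail.
Neu (methods 2·3): 0.45 vs {0.50, 0.44, 0.41, 0.60} → fail.
8 of 9 fail.

8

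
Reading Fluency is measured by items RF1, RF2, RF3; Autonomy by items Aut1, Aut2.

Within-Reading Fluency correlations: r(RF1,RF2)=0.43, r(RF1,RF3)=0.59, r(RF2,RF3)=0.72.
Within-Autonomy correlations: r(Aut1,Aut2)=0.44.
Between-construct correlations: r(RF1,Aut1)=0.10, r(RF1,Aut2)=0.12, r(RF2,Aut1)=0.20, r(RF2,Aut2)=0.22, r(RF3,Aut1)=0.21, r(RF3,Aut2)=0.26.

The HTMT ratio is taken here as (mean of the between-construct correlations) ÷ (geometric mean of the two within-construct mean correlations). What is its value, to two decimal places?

0.37

Mean between = 1.11/6 = 0.1850.
Mean within-RF = 1.74/3 = 0.5800; mean within-Aut = 0.44/1 = 0.4400.
Geometric mean = √(0.5800 × 0.4400) = 0.5052.
HTMT = 0.1850 / 0.5052 = 0.37.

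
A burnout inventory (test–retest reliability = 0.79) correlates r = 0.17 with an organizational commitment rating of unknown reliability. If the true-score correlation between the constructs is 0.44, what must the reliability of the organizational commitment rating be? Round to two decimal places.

r_true = r_obs / √(r_xx · r_yy) ⇒ 0.44 = 0.17 / √(0.79 · r_yy).
√(0.79 · r_yy) = 0.17 / 0.44 = 0.3864; 0.79 · r_yy = 0.1493; r_yy = 0.1493 / 0.79 ≈ 0.19.

0.19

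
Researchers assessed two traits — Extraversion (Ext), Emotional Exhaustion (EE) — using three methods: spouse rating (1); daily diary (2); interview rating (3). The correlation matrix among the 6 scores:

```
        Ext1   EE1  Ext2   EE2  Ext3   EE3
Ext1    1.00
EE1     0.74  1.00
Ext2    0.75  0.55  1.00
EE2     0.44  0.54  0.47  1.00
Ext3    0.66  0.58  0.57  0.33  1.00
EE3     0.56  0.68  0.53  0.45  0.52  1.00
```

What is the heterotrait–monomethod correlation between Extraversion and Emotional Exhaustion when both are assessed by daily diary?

Different traits, same method: r(Ext2, EE2) = 0.47.

0.47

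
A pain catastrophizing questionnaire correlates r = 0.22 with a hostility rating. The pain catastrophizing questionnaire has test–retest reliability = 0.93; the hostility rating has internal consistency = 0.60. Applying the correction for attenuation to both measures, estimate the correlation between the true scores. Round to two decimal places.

r_true = r_obs / √(r_xx · r_yy) = 0.22 / √(0.93 × 0.60) = 0.22 / √0.5580 = 0.22 / 0.7470 ≈ 0.29.

0.29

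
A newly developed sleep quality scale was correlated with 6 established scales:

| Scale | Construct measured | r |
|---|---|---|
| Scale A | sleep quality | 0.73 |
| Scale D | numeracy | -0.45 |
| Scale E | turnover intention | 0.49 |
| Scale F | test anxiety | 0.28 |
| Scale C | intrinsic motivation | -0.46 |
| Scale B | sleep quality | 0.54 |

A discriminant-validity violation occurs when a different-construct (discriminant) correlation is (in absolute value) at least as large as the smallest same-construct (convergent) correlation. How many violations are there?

0

Convergent (same construct = sleep quality): Scale A, Scale B.
Smallest convergent = 0.54. Discriminant |r|: 0.45, 0.49, 0.28, 0.46; count ≥ 0.54 → 0.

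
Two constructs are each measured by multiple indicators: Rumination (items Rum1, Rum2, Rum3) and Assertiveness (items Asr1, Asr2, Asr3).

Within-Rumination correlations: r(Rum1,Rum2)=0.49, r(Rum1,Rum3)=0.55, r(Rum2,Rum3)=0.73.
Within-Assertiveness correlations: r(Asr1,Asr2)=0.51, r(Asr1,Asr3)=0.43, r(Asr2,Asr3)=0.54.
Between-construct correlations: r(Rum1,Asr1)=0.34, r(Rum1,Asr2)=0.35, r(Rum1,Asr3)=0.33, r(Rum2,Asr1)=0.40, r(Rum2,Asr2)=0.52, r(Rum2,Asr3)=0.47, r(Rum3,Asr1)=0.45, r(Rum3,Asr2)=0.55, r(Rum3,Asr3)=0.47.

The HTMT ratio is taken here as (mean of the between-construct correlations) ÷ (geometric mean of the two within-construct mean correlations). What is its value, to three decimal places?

Between-construct mean = 3.88/9 = 0.4311.
Mean within-Rum = 1.77/3 = 0.5900; mean within-Asr = 1.48/3 = 0.4933.
Geometric mean = √(0.5900 × 0.4933) = 0.5395.
HTMT = 0.4311 / 0.5395 = 0.799.

0.799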